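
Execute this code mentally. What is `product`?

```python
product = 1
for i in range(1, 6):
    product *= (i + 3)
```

Let's trace through this code step by step.

Initialize: product = 1
Entering loop: for i in range(1, 6):

After execution: product = 6720
6720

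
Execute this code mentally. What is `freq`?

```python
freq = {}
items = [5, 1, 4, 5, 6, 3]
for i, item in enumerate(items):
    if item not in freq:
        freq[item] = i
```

Let's trace through this code step by step.

Initialize: freq = {}
Initialize: items = [5, 1, 4, 5, 6, 3]
Entering loop: for i, item in enumerate(items):

After execution: freq = {5: 0, 1: 1, 4: 2, 6: 4, 3: 5}
{5: 0, 1: 1, 4: 2, 6: 4, 3: 5}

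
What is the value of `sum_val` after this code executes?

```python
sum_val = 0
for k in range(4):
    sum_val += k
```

Let's trace through this code step by step.

Initialize: sum_val = 0
Entering loop: for k in range(4):

After execution: sum_val = 6
6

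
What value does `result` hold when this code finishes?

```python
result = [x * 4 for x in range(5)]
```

Let's trace through this code step by step.

Initialize: result = [x * 4 for x in range(5)]

After execution: result = [0, 4, 8, 12, 16]
[0, 4, 8, 12, 16]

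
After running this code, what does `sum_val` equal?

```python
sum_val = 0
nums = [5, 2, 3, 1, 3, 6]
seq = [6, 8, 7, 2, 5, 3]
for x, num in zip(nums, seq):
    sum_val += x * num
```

Let's trace through this code step by step.

Initialize: sum_val = 0
Initialize: nums = [5, 2, 3, 1, 3, 6]
Initialize: seq = [6, 8, 7, 2, 5, 3]
Entering loop: for x, num in zip(nums, seq):

After execution: sum_val = 102
102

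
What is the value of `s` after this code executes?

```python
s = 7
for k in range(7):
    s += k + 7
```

Let's trace through this code step by step.

Initialize: s = 7
Entering loop: for k in range(7):

After execution: s = 77
77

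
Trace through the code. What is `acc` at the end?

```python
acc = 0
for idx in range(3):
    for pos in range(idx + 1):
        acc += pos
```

Let's trace through this code step by step.

Initialize: acc = 0
Entering loop: for idx in range(3):

After execution: acc = 4
4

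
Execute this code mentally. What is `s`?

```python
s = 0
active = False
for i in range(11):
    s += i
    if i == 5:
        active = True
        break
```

Let's trace through this code step by step.

Initialize: s = 0
Initialize: active = False
Entering loop: for i in range(11):

After execution: s = 15
15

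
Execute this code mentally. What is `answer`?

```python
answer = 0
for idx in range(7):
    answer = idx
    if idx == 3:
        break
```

Let's trace through this code step by step.

Initialize: answer = 0
Entering loop: for idx in range(7):

After execution: answer = 3
3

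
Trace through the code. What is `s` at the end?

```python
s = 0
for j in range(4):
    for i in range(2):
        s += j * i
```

Let's trace through this code step by step.

Initialize: s = 0
Entering loop: for j in range(4):

After execution: s = 6
6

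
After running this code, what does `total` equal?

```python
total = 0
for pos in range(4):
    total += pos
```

Let's trace through this code step by step.

Initialize: total = 0
Entering loop: for pos in range(4):

After execution: total = 6
6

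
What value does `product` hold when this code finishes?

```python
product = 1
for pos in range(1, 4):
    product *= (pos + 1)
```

Let's trace through this code step by step.

Initialize: product = 1
Entering loop: for pos in range(1, 4):

After execution: product = 24
24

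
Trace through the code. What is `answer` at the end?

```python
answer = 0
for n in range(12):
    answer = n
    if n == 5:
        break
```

Let's trace through this code step by step.

Initialize: answer = 0
Entering loop: for n in range(12):

After execution: answer = 5
5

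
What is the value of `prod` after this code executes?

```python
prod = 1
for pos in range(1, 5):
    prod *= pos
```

Let's trace through this code step by step.

Initialize: prod = 1
Entering loop: for pos in range(1, 5):

After execution: prod = 24
24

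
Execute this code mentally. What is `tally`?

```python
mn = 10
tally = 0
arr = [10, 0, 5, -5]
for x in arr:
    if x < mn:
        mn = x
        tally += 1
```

Let's trace through this code step by step.

Initialize: mn = 10
Initialize: tally = 0
Initialize: arr = [10, 0, 5, -5]
Entering loop: for x in arr:

After execution: tally = 2
2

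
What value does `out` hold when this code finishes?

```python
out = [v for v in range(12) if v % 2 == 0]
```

Let's trace through this code step by step.

Initialize: out = [v for v in range(12) if v % 2 == 0]

After execution: out = [0, 2, 4, 6, 8, 10]
[0, 2, 4, 6, 8, 10]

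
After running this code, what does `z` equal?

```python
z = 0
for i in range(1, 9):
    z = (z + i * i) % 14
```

Let's trace through this code step by step.

Initialize: z = 0
Entering loop: for i in range(1, 9):

After execution: z = 8
8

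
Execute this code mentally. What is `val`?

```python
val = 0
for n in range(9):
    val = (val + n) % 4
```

Let's trace through this code step by step.

Initialize: val = 0
Entering loop: for n in range(9):

After execution: val = 0
0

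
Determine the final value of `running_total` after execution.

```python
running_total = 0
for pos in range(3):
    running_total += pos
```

Let's trace through this code step by step.

Initialize: running_total = 0
Entering loop: for pos in range(3):

After execution: running_total = 3
3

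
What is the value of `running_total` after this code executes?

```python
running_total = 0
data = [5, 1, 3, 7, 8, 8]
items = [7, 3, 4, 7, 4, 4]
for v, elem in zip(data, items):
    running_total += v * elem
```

Let's trace through this code step by step.

Initialize: running_total = 0
Initialize: data = [5, 1, 3, 7, 8, 8]
Initialize: items = [7, 3, 4, 7, 4, 4]
Entering loop: for v, elem in zip(data, items):

After execution: running_total = 163
163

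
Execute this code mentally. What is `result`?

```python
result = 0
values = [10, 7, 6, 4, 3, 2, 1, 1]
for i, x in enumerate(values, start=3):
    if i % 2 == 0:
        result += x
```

Let's trace through this code step by step.

Initialize: result = 0
Initialize: values = [10, 7, 6, 4, 3, 2, 1, 1]
Entering loop: for i, x in enumerate(values, start=3):

After execution: result = 14
14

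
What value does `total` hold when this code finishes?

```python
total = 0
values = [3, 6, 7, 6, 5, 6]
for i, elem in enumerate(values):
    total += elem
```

Let's trace through this code step by step.

Initialize: total = 0
Initialize: values = [3, 6, 7, 6, 5, 6]
Entering loop: for i, elem in enumerate(values):

After execution: total = 33
33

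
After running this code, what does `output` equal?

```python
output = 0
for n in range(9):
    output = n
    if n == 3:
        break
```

Let's trace through this code step by step.

Initialize: output = 0
Entering loop: for n in range(9):

After execution: output = 3
3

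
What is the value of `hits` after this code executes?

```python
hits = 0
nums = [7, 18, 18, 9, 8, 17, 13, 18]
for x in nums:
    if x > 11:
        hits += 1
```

Let's trace through this code step by step.

Initialize: hits = 0
Initialize: nums = [7, 18, 18, 9, 8, 17, 13, 18]
Entering loop: for x in nums:

After execution: hits = 5
5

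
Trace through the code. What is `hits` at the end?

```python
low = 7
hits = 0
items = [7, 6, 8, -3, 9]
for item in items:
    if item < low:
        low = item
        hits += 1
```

Let's trace through this code step by step.

Initialize: low = 7
Initialize: hits = 0
Initialize: items = [7, 6, 8, -3, 9]
Entering loop: for item in items:

After execution: hits = 2
2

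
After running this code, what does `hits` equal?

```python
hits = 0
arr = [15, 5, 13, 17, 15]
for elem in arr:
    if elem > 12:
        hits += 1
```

Let's trace through this code step by step.

Initialize: hits = 0
Initialize: arr = [15, 5, 13, 17, 15]
Entering loop: for elem in arr:

After execution: hits = 4
4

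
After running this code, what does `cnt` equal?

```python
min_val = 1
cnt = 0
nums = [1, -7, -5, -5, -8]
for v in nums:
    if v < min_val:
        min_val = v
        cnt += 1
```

Let's trace through this code step by step.

Initialize: min_val = 1
Initialize: cnt = 0
Initialize: nums = [1, -7, -5, -5, -8]
Entering loop: for v in nums:

After execution: cnt = 2
2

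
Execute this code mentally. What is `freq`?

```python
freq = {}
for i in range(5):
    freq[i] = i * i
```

Let's trace through this code step by step.

Initialize: freq = {}
Entering loop: for i in range(5):

After execution: freq = {0: 0, 1: 1, 2: 4, 3: 9, 4: 16}
{0: 0, 1: 1, 2: 4, 3: 9, 4: 16}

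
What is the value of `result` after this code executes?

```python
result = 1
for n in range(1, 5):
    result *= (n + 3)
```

Let's trace through this code step by step.

Initialize: result = 1
Entering loop: for n in range(1, 5):

After execution: result = 840
840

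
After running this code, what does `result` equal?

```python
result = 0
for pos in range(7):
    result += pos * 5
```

Let's trace through this code step by step.

Initialize: result = 0
Entering loop: for pos in range(7):

After execution: result = 105
105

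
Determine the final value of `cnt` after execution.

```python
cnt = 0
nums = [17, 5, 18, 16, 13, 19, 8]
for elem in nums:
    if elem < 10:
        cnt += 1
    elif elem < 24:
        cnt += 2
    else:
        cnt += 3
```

Let's trace through this code step by step.

Initialize: cnt = 0
Initialize: nums = [17, 5, 18, 16, 13, 19, 8]
Entering loop: for elem in nums:

After execution: cnt = 12
12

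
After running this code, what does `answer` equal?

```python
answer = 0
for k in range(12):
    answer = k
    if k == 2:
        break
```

Let's trace through this code step by step.

Initialize: answer = 0
Entering loop: for k in range(12):

After execution: answer = 2
2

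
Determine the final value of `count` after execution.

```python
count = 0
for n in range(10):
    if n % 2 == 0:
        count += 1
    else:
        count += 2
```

Let's trace through this code step by step.

Initialize: count = 0
Entering loop: for n in range(10):

After execution: count = 15
15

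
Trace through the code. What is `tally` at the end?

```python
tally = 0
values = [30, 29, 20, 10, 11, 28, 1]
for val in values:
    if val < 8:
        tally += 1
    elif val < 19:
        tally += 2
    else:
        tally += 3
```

Let's trace through this code step by step.

Initialize: tally = 0
Initialize: values = [30, 29, 20, 10, 11, 28, 1]
Entering loop: for val in values:

After execution: tally = 17
17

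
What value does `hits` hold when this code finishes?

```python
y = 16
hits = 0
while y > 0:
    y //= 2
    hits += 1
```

Let's trace through this code step by step.

Initialize: y = 16
Initialize: hits = 0
Entering loop: while y > 0:

After execution: hits = 5
5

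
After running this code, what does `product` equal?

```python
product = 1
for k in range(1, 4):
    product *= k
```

Let's trace through this code step by step.

Initialize: product = 1
Entering loop: for k in range(1, 4):

After execution: product = 6
6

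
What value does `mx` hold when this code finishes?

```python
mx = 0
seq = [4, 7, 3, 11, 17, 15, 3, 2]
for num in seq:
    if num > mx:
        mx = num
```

Let's trace through this code step by step.

Initialize: mx = 0
Initialize: seq = [4, 7, 3, 11, 17, 15, 3, 2]
Entering loop: for num in seq:

After execution: mx = 17
17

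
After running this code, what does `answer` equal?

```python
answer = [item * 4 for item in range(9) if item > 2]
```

Let's trace through this code step by step.

Initialize: answer = [item * 4 for item in range(9) if item > 2]

After execution: answer = [12, 16, 20, 24, 28, 32]
[12, 16, 20, 24, 28, 32]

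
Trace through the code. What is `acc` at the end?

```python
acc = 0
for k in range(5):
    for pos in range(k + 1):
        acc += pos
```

Let's trace through this code step by step.

Initialize: acc = 0
Entering loop: for k in range(5):

After execution: acc = 20
20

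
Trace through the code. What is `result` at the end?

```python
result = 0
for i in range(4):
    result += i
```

Let's trace through this code step by step.

Initialize: result = 0
Entering loop: for i in range(4):

After execution: result = 6
6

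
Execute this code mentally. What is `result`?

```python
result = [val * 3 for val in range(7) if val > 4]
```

Let's trace through this code step by step.

Initialize: result = [val * 3 for val in range(7) if val > 4]

After execution: result = [15, 18]
[15, 18]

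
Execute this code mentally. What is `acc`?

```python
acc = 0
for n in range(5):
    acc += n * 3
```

Let's trace through this code step by step.

Initialize: acc = 0
Entering loop: for n in range(5):

After execution: acc = 30
30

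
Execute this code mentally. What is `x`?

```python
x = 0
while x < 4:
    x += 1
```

Let's trace through this code step by step.

Initialize: x = 0
Entering loop: while x < 4:

After execution: x = 4
4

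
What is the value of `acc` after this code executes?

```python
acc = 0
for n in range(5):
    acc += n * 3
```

Let's trace through this code step by step.

Initialize: acc = 0
Entering loop: for n in range(5):

After execution: acc = 30
30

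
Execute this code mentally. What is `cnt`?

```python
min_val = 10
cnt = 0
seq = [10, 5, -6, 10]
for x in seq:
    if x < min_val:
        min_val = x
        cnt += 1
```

Let's trace through this code step by step.

Initialize: min_val = 10
Initialize: cnt = 0
Initialize: seq = [10, 5, -6, 10]
Entering loop: for x in seq:

After execution: cnt = 2
2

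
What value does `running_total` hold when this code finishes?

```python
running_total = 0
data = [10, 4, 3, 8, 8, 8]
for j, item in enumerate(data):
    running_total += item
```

Let's trace through this code step by step.

Initialize: running_total = 0
Initialize: data = [10, 4, 3, 8, 8, 8]
Entering loop: for j, item in enumerate(data):

After execution: running_total = 41
41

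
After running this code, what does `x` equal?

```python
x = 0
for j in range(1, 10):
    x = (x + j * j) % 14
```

Let's trace through this code step by step.

Initialize: x = 0
Entering loop: for j in range(1, 10):

After execution: x = 5
5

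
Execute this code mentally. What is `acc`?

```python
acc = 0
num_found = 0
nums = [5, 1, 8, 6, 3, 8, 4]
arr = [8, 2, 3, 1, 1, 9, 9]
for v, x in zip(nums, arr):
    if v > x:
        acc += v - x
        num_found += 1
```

Let's trace through this code step by step.

Initialize: acc = 0
Initialize: num_found = 0
Initialize: nums = [5, 1, 8, 6, 3, 8, 4]
Initialize: arr = [8, 2, 3, 1, 1, 9, 9]
Entering loop: for v, x in zip(nums, arr):

After execution: acc = 12
12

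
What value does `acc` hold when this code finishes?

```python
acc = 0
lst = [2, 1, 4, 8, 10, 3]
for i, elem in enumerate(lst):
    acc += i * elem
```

Let's trace through this code step by step.

Initialize: acc = 0
Initialize: lst = [2, 1, 4, 8, 10, 3]
Entering loop: for i, elem in enumerate(lst):

After execution: acc = 88
88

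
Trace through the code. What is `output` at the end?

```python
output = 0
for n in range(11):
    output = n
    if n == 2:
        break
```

Let's trace through this code step by step.

Initialize: output = 0
Entering loop: for n in range(11):

After execution: output = 2
2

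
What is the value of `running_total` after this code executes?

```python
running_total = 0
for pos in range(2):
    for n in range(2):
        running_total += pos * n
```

Let's trace through this code step by step.

Initialize: running_total = 0
Entering loop: for pos in range(2):

After execution: running_total = 1
1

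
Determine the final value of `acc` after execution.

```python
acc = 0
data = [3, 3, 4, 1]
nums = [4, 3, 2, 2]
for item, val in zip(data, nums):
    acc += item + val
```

Let's trace through this code step by step.

Initialize: acc = 0
Initialize: data = [3, 3, 4, 1]
Initialize: nums = [4, 3, 2, 2]
Entering loop: for item, val in zip(data, nums):

After execution: acc = 22
22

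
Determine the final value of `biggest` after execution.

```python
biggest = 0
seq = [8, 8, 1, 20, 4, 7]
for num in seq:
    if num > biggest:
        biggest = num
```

Let's trace through this code step by step.

Initialize: biggest = 0
Initialize: seq = [8, 8, 1, 20, 4, 7]
Entering loop: for num in seq:

After execution: biggest = 20
20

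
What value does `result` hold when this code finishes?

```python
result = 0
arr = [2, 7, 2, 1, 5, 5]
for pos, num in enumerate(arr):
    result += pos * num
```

Let's trace through this code step by step.

Initialize: result = 0
Initialize: arr = [2, 7, 2, 1, 5, 5]
Entering loop: for pos, num in enumerate(arr):

After execution: result = 59
59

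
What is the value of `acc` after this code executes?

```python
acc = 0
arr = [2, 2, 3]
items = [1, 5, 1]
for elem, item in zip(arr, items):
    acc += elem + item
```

Let's trace through this code step by step.

Initialize: acc = 0
Initialize: arr = [2, 2, 3]
Initialize: items = [1, 5, 1]
Entering loop: for elem, item in zip(arr, items):

After execution: acc = 14
14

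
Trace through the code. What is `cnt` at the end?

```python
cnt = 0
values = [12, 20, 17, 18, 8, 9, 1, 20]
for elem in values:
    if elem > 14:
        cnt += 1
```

Let's trace through this code step by step.

Initialize: cnt = 0
Initialize: values = [12, 20, 17, 18, 8, 9, 1, 20]
Entering loop: for elem in values:

After execution: cnt = 4
4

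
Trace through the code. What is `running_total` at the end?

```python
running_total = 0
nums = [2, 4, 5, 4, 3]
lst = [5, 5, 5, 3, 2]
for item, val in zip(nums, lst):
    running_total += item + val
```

Let's trace through this code step by step.

Initialize: running_total = 0
Initialize: nums = [2, 4, 5, 4, 3]
Initialize: lst = [5, 5, 5, 3, 2]
Entering loop: for item, val in zip(nums, lst):

After execution: running_total = 38
38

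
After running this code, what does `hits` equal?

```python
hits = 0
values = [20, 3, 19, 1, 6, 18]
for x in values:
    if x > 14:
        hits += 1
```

Let's trace through this code step by step.

Initialize: hits = 0
Initialize: values = [20, 3, 19, 1, 6, 18]
Entering loop: for x in values:

After execution: hits = 3
3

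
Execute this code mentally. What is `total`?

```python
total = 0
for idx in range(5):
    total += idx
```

Let's trace through this code step by step.

Initialize: total = 0
Entering loop: for idx in range(5):

After execution: total = 10
10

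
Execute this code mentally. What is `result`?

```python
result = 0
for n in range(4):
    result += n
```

Let's trace through this code step by step.

Initialize: result = 0
Entering loop: for n in range(4):

After execution: result = 6
6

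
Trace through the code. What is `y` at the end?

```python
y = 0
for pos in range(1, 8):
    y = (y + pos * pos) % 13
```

Let's trace through this code step by step.

Initialize: y = 0
Entering loop: for pos in range(1, 8):

After execution: y = 10
10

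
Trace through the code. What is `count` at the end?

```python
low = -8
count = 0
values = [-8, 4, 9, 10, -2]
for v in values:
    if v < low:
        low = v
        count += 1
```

Let's trace through this code step by step.

Initialize: low = -8
Initialize: count = 0
Initialize: values = [-8, 4, 9, 10, -2]
Entering loop: for v in values:

After execution: count = 0
0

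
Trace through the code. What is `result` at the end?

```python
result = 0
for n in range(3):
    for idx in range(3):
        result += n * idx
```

Let's trace through this code step by step.

Initialize: result = 0
Entering loop: for n in range(3):

After execution: result = 9
9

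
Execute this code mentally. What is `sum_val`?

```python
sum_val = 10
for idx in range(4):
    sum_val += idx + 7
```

Let's trace through this code step by step.

Initialize: sum_val = 10
Entering loop: for idx in range(4):

After execution: sum_val = 44
44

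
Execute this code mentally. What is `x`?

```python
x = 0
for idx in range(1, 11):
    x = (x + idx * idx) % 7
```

Let's trace through this code step by step.

Initialize: x = 0
Entering loop: for idx in range(1, 11):

After execution: x = 0
0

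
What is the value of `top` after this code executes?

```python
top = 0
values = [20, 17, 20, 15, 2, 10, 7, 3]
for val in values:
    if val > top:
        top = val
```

Let's trace through this code step by step.

Initialize: top = 0
Initialize: values = [20, 17, 20, 15, 2, 10, 7, 3]
Entering loop: for val in values:

After execution: top = 20
20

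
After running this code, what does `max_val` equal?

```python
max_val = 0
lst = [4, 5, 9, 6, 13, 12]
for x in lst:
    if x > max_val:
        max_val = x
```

Let's trace through this code step by step.

Initialize: max_val = 0
Initialize: lst = [4, 5, 9, 6, 13, 12]
Entering loop: for x in lst:

After execution: max_val = 13
13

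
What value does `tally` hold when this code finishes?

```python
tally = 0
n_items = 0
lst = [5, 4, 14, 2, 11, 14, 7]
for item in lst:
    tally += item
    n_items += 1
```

Let's trace through this code step by step.

Initialize: tally = 0
Initialize: n_items = 0
Initialize: lst = [5, 4, 14, 2, 11, 14, 7]
Entering loop: for item in lst:

After execution: tally = 57
57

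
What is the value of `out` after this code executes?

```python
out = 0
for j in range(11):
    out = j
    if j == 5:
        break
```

Let's trace through this code step by step.

Initialize: out = 0
Entering loop: for j in range(11):

After execution: out = 5
5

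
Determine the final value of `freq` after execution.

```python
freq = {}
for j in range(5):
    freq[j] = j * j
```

Let's trace through this code step by step.

Initialize: freq = {}
Entering loop: for j in range(5):

After execution: freq = {0: 0, 1: 1, 2: 4, 3: 9, 4: 16}
{0: 0, 1: 1, 2: 4, 3: 9, 4: 16}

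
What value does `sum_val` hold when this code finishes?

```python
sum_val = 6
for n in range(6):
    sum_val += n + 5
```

Let's trace through this code step by step.

Initialize: sum_val = 6
Entering loop: for n in range(6):

After execution: sum_val = 51
51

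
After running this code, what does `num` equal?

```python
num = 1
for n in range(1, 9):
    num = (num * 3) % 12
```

Let's trace through this code step by step.

Initialize: num = 1
Entering loop: for n in range(1, 9):

After execution: num = 9
9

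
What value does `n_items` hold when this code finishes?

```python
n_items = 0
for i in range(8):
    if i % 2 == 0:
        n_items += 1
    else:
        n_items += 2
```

Let's trace through this code step by step.

Initialize: n_items = 0
Entering loop: for i in range(8):

After execution: n_items = 12
12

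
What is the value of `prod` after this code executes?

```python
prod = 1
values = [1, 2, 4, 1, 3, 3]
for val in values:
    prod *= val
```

Let's trace through this code step by step.

Initialize: prod = 1
Initialize: values = [1, 2, 4, 1, 3, 3]
Entering loop: for val in values:

After execution: prod = 72
72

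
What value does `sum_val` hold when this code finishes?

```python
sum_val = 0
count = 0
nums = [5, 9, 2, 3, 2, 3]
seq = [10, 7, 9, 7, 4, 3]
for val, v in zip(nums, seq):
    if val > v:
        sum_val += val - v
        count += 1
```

Let's trace through this code step by step.

Initialize: sum_val = 0
Initialize: count = 0
Initialize: nums = [5, 9, 2, 3, 2, 3]
Initialize: seq = [10, 7, 9, 7, 4, 3]
Entering loop: for val, v in zip(nums, seq):

After execution: sum_val = 2
2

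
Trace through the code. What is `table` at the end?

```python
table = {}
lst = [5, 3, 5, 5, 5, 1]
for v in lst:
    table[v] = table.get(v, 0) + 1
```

Let's trace through this code step by step.

Initialize: table = {}
Initialize: lst = [5, 3, 5, 5, 5, 1]
Entering loop: for v in lst:

After execution: table = {5: 4, 3: 1, 1: 1}
{5: 4, 3: 1, 1: 1}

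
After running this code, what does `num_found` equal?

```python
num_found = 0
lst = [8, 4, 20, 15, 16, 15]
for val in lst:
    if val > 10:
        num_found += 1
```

Let's trace through this code step by step.

Initialize: num_found = 0
Initialize: lst = [8, 4, 20, 15, 16, 15]
Entering loop: for val in lst:

After execution: num_found = 4
4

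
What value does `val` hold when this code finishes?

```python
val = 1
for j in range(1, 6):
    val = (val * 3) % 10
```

Let's trace through this code step by step.

Initialize: val = 1
Entering loop: for j in range(1, 6):

After execution: val = 3
3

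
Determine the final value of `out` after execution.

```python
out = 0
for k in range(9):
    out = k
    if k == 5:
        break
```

Let's trace through this code step by step.

Initialize: out = 0
Entering loop: for k in range(9):

After execution: out = 5
5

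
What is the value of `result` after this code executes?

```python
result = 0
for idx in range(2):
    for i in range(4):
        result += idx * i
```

Let's trace through this code step by step.

Initialize: result = 0
Entering loop: for idx in range(2):

After execution: result = 6
6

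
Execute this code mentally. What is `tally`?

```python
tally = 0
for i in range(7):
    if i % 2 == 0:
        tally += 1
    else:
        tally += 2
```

Let's trace through this code step by step.

Initialize: tally = 0
Entering loop: for i in range(7):

After execution: tally = 10
10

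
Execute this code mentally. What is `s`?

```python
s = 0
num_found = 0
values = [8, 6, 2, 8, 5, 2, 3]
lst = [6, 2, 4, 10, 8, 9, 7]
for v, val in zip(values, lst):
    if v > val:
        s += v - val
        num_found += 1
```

Let's trace through this code step by step.

Initialize: s = 0
Initialize: num_found = 0
Initialize: values = [8, 6, 2, 8, 5, 2, 3]
Initialize: lst = [6, 2, 4, 10, 8, 9, 7]
Entering loop: for v, val in zip(values, lst):

After execution: s = 6
6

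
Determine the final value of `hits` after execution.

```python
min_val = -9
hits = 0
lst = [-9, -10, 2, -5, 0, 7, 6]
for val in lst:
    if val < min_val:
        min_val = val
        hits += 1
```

Let's trace through this code step by step.

Initialize: min_val = -9
Initialize: hits = 0
Initialize: lst = [-9, -10, 2, -5, 0, 7, 6]
Entering loop: for val in lst:

After execution: hits = 1
1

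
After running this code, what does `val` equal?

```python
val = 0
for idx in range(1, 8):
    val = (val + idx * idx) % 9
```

Let's trace through this code step by step.

Initialize: val = 0
Entering loop: for idx in range(1, 8):

After execution: val = 5
5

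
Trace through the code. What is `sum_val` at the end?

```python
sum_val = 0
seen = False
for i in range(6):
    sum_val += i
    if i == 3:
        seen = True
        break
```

Let's trace through this code step by step.

Initialize: sum_val = 0
Initialize: seen = False
Entering loop: for i in range(6):

After execution: sum_val = 6
6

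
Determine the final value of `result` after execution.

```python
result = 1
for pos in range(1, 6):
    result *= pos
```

Let's trace through this code step by step.

Initialize: result = 1
Entering loop: for pos in range(1, 6):

After execution: result = 120
120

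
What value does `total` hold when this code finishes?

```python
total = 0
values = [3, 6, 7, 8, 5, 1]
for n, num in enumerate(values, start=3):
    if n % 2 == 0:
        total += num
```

Let's trace through this code step by step.

Initialize: total = 0
Initialize: values = [3, 6, 7, 8, 5, 1]
Entering loop: for n, num in enumerate(values, start=3):

After execution: total = 15
15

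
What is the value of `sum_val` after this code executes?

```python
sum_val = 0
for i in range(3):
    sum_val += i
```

Let's trace through this code step by step.

Initialize: sum_val = 0
Entering loop: for i in range(3):

After execution: sum_val = 3
3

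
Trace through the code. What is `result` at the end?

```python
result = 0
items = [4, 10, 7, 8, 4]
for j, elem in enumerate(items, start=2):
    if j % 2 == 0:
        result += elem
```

Let's trace through this code step by step.

Initialize: result = 0
Initialize: items = [4, 10, 7, 8, 4]
Entering loop: for j, elem in enumerate(items, start=2):

After execution: result = 15
15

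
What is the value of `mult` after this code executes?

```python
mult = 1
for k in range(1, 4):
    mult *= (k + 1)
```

Let's trace through this code step by step.

Initialize: mult = 1
Entering loop: for k in range(1, 4):

After execution: mult = 24
24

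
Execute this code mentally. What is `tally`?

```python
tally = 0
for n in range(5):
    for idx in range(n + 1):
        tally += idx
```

Let's trace through this code step by step.

Initialize: tally = 0
Entering loop: for n in range(5):

After execution: tally = 20
20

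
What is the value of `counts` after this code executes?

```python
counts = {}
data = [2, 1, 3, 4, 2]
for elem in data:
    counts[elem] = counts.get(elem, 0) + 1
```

Let's trace through this code step by step.

Initialize: counts = {}
Initialize: data = [2, 1, 3, 4, 2]
Entering loop: for elem in data:

After execution: counts = {2: 2, 1: 1, 3: 1, 4: 1}
{2: 2, 1: 1, 3: 1, 4: 1}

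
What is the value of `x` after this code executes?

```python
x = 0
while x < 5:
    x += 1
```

Let's trace through this code step by step.

Initialize: x = 0
Entering loop: while x < 5:

After execution: x = 5
5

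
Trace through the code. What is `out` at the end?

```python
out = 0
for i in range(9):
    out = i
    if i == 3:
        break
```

Let's trace through this code step by step.

Initialize: out = 0
Entering loop: for i in range(9):

After execution: out = 3
3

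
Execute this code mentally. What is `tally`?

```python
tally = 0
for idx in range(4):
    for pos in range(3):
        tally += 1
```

Let's trace through this code step by step.

Initialize: tally = 0
Entering loop: for idx in range(4):

After execution: tally = 12
12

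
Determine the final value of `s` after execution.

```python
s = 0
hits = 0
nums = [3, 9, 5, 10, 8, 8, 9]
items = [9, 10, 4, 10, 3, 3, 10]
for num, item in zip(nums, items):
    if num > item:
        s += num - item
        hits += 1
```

Let's trace through this code step by step.

Initialize: s = 0
Initialize: hits = 0
Initialize: nums = [3, 9, 5, 10, 8, 8, 9]
Initialize: items = [9, 10, 4, 10, 3, 3, 10]
Entering loop: for num, item in zip(nums, items):

After execution: s = 11
11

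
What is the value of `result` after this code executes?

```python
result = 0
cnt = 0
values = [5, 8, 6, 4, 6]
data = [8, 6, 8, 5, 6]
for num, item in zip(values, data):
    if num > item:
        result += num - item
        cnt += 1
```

Let's trace through this code step by step.

Initialize: result = 0
Initialize: cnt = 0
Initialize: values = [5, 8, 6, 4, 6]
Initialize: data = [8, 6, 8, 5, 6]
Entering loop: for num, item in zip(values, data):

After execution: result = 2
2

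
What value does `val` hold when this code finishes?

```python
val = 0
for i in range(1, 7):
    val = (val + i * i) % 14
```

Let's trace through this code step by step.

Initialize: val = 0
Entering loop: for i in range(1, 7):

After execution: val = 7
7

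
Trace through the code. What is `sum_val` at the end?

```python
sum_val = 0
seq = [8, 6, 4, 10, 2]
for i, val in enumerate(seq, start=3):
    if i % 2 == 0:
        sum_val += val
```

Let's trace through this code step by step.

Initialize: sum_val = 0
Initialize: seq = [8, 6, 4, 10, 2]
Entering loop: for i, val in enumerate(seq, start=3):

After execution: sum_val = 16
16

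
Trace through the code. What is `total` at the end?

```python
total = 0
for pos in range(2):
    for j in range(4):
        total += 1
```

Let's trace through this code step by step.

Initialize: total = 0
Entering loop: for pos in range(2):

After execution: total = 8
8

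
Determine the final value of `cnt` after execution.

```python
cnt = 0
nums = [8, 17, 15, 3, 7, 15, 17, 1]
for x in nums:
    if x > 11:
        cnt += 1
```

Let's trace through this code step by step.

Initialize: cnt = 0
Initialize: nums = [8, 17, 15, 3, 7, 15, 17, 1]
Entering loop: for x in nums:

After execution: cnt = 4
4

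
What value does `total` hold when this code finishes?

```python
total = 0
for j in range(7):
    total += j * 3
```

Let's trace through this code step by step.

Initialize: total = 0
Entering loop: for j in range(7):

After execution: total = 63
63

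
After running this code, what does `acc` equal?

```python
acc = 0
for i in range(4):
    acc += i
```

Let's trace through this code step by step.

Initialize: acc = 0
Entering loop: for i in range(4):

After execution: acc = 6
6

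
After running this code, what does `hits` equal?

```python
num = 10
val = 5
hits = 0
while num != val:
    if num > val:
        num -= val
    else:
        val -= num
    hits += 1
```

Let's trace through this code step by step.

Initialize: num = 10
Initialize: val = 5
Initialize: hits = 0
Entering loop: while num != val:

After execution: hits = 1
1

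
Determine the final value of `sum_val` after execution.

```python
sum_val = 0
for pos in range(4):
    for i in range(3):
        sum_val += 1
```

Let's trace through this code step by step.

Initialize: sum_val = 0
Entering loop: for pos in range(4):

After execution: sum_val = 12
12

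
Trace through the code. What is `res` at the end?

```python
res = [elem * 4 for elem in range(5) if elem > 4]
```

Let's trace through this code step by step.

Initialize: res = [elem * 4 for elem in range(5) if elem > 4]

After execution: res = []
[]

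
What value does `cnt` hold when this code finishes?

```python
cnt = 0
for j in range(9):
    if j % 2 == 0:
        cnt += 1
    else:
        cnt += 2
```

Let's trace through this code step by step.

Initialize: cnt = 0
Entering loop: for j in range(9):

After execution: cnt = 13
13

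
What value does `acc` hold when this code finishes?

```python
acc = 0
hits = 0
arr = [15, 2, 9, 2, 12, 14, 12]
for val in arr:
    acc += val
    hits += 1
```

Let's trace through this code step by step.

Initialize: acc = 0
Initialize: hits = 0
Initialize: arr = [15, 2, 9, 2, 12, 14, 12]
Entering loop: for val in arr:

After execution: acc = 66
66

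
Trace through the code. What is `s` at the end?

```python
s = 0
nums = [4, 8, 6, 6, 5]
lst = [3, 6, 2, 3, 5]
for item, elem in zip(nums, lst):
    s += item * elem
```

Let's trace through this code step by step.

Initialize: s = 0
Initialize: nums = [4, 8, 6, 6, 5]
Initialize: lst = [3, 6, 2, 3, 5]
Entering loop: for item, elem in zip(nums, lst):

After execution: s = 115
115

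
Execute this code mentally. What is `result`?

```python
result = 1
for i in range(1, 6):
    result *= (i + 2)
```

Let's trace through this code step by step.

Initialize: result = 1
Entering loop: for i in range(1, 6):

After execution: result = 2520
2520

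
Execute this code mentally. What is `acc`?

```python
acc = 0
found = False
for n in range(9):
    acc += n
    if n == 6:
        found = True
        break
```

Let's trace through this code step by step.

Initialize: acc = 0
Initialize: found = False
Entering loop: for n in range(9):

After execution: acc = 21
21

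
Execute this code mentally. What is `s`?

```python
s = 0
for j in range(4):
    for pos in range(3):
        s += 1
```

Let's trace through this code step by step.

Initialize: s = 0
Entering loop: for j in range(4):

After execution: s = 12
12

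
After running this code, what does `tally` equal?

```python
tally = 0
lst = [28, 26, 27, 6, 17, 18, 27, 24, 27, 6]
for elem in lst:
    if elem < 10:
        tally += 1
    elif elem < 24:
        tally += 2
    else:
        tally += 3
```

Let's trace through this code step by step.

Initialize: tally = 0
Initialize: lst = [28, 26, 27, 6, 17, 18, 27, 24, 27, 6]
Entering loop: for elem in lst:

After execution: tally = 24
24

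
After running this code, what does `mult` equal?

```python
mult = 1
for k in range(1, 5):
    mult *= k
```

Let's trace through this code step by step.

Initialize: mult = 1
Entering loop: for k in range(1, 5):

After execution: mult = 24
24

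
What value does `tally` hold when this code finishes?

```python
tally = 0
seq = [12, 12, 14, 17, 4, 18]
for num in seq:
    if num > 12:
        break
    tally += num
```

Let's trace through this code step by step.

Initialize: tally = 0
Initialize: seq = [12, 12, 14, 17, 4, 18]
Entering loop: for num in seq:

After execution: tally = 24
24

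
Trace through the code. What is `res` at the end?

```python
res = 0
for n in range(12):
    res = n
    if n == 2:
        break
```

Let's trace through this code step by step.

Initialize: res = 0
Entering loop: for n in range(12):

After execution: res = 2
2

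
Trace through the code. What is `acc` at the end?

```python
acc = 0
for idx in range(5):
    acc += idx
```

Let's trace through this code step by step.

Initialize: acc = 0
Entering loop: for idx in range(5):

After execution: acc = 10
10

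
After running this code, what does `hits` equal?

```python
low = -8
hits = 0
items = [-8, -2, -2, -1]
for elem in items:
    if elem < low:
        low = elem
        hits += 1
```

Let's trace through this code step by step.

Initialize: low = -8
Initialize: hits = 0
Initialize: items = [-8, -2, -2, -1]
Entering loop: for elem in items:

After execution: hits = 0
0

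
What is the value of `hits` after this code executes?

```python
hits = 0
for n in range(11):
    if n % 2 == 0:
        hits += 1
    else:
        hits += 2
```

Let's trace through this code step by step.

Initialize: hits = 0
Entering loop: for n in range(11):

After execution: hits = 16
16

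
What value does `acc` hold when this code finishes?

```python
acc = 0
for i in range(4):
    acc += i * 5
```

Let's trace through this code step by step.

Initialize: acc = 0
Entering loop: for i in range(4):

After execution: acc = 30
30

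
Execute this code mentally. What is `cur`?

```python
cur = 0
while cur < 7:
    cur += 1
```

Let's trace through this code step by step.

Initialize: cur = 0
Entering loop: while cur < 7:

After execution: cur = 7
7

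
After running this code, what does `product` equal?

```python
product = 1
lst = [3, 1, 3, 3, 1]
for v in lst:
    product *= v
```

Let's trace through this code step by step.

Initialize: product = 1
Initialize: lst = [3, 1, 3, 3, 1]
Entering loop: for v in lst:

After execution: product = 27
27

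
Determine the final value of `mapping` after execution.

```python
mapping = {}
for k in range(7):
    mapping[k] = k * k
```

Let's trace through this code step by step.

Initialize: mapping = {}
Entering loop: for k in range(7):

After execution: mapping = {0: 0, 1: 1, 2: 4, 3: 9, 4: 16, 5: 25, 6: 36}
{0: 0, 1: 1, 2: 4, 3: 9, 4: 16, 5: 25, 6: 36}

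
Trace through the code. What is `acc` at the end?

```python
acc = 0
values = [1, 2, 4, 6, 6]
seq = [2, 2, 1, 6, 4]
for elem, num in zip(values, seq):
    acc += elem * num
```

Let's trace through this code step by step.

Initialize: acc = 0
Initialize: values = [1, 2, 4, 6, 6]
Initialize: seq = [2, 2, 1, 6, 4]
Entering loop: for elem, num in zip(values, seq):

After execution: acc = 70
70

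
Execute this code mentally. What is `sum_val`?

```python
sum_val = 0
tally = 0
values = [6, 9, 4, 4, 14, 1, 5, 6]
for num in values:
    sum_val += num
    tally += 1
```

Let's trace through this code step by step.

Initialize: sum_val = 0
Initialize: tally = 0
Initialize: values = [6, 9, 4, 4, 14, 1, 5, 6]
Entering loop: for num in values:

After execution: sum_val = 49
49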